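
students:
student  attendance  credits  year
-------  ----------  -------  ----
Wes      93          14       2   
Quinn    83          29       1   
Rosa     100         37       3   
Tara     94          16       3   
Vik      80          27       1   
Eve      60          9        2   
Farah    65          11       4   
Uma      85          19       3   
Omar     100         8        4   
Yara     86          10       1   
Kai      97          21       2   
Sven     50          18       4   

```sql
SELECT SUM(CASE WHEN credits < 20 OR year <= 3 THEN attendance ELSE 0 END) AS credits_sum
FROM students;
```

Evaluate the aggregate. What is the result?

993

student=Wes: ✓ → 93
student=Quinn: ✓ → 83
student=Rosa: ✓ → 100
student=Tara: ✓ → 94
student=Vik: ✓ → 80
student=Eve: ✓ → 60
student=Farah: ✓ → 65
student=Uma: ✓ → 85
student=Omar: ✓ → 100
student=Yara: ✓ → 86
student=Kai: ✓ → 97
student=Sven: ✓ → 50
credits_sum = 93 + 83 + 100 + 94 + 80 + 60 + 65 + 85 + 100 + 86 + 97 + 50 = 993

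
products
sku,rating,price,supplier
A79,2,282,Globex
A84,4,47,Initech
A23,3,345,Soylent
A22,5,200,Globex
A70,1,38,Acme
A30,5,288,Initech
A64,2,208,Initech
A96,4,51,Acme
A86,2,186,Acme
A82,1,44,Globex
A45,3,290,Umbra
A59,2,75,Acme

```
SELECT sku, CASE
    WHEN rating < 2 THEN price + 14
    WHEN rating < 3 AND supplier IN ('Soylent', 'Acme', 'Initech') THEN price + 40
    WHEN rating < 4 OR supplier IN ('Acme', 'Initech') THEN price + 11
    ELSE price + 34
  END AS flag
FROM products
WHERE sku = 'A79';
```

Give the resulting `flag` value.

293

sku = A79: rating=2, price=282, supplier=Globex.
rating < 2 → false
rating < 3 AND supplier IN ('Soylent', 'Acme', 'Initech') → false
rating < 4 OR supplier IN ('Acme', 'Initech') → true → 293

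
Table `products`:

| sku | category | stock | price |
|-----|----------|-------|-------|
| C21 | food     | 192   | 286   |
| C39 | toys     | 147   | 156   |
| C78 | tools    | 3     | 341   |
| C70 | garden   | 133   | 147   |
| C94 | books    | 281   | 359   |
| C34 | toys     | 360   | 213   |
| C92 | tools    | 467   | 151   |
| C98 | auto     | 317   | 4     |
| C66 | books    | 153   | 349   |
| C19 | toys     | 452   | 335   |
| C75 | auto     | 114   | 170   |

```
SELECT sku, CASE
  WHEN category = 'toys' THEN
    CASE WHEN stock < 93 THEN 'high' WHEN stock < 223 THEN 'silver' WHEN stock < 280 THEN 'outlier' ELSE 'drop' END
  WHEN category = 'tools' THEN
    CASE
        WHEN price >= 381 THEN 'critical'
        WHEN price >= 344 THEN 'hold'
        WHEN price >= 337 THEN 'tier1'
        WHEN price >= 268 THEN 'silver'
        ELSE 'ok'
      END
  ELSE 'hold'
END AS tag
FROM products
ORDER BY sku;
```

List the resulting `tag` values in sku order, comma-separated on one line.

drop, hold, drop, silver, hold, hold, hold, tier1, ok, hold, hold

sku=C19: category='toys' → inner[ELSE] → drop
sku=C21: category='food' → outer ELSE → hold
sku=C34: category='toys' → inner[ELSE] → drop
sku=C39: category='toys' → inner[stock < 223] → silver
sku=C66: category='books' → outer ELSE → hold
sku=C70: category='garden' → outer ELSE → hold
sku=C75: category='auto' → outer ELSE → hold
sku=C78: category='tools' → inner[price >= 337] → tier1
sku=C92: category='tools' → inner[ELSE] → ok
sku=C94: category='books' → outer ELSE → hold
sku=C98: category='auto' → outer ELSE → hold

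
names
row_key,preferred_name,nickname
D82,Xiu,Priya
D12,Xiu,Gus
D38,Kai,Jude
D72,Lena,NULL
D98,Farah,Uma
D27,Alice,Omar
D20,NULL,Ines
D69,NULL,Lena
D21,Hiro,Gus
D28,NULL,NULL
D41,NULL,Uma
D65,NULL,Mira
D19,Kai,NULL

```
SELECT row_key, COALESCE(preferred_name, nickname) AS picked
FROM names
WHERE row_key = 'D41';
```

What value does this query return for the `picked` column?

row_key = D41: preferred_name=NULL, nickname=Uma.
preferred_name=NULL, nickname=Uma → Uma

Uma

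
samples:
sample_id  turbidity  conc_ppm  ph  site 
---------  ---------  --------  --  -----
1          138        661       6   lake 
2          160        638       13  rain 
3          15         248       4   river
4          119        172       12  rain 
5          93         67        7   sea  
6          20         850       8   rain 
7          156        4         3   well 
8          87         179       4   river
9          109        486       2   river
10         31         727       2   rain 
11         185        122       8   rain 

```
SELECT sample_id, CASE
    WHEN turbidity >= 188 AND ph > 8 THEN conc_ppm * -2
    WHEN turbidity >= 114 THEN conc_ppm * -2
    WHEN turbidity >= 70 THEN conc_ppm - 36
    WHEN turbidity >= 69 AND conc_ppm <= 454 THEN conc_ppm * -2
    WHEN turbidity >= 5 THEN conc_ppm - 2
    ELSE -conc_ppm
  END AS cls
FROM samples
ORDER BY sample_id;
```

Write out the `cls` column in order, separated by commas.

sample_id=1: turbidity >= 114 → -1322
sample_id=2: turbidity >= 114 → -1276
sample_id=3: turbidity >= 5 → 246
sample_id=4: turbidity >= 114 → -344
sample_id=5: turbidity >= 70 → 31
sample_id=6: turbidity >= 5 → 848
sample_id=7: turbidity >= 114 → -8
sample_id=8: turbidity >= 70 → 143
sample_id=9: turbidity >= 70 → 450
sample_id=10: turbidity >= 5 → 725
sample_id=11: turbidity >= 114 → -244

-1322, -1276, 246, -344, 31, 848, -8, 143, 450, 725, -244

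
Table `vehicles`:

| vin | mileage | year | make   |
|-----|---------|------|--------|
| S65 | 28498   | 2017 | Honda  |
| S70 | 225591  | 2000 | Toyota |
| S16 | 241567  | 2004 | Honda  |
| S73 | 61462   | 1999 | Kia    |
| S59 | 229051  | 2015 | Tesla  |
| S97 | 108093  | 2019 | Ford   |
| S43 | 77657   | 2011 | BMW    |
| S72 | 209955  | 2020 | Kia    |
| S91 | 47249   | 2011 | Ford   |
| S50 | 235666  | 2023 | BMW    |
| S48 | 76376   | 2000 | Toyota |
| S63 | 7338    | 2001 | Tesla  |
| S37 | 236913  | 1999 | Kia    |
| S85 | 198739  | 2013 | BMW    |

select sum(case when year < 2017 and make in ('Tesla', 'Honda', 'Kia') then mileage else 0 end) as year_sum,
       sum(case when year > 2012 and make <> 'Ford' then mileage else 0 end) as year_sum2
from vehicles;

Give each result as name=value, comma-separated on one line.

[year_sum: year < 2017 and make in ('Tesla', 'Honda', 'Kia')]
vin=S65: ✗
vin=S70: ✗
vin=S16: ✓ → 241567
vin=S73: ✓ → 61462
vin=S59: ✓ → 229051
vin=S97: ✗
vin=S43: ✗
vin=S72: ✗
vin=S91: ✗
vin=S50: ✗
vin=S48: ✗
vin=S63: ✓ → 7338
vin=S37: ✓ → 236913
vin=S85: ✗
year_sum = 241567 + 61462 + 229051 + 7338 + 236913 = 776331
—
[year_sum2: year > 2012 and make <> 'Ford']
vin=S65: ✓ → 28498
vin=S70: ✗
vin=S16: ✗
vin=S73: ✗
vin=S59: ✓ → 229051
vin=S97: ✗
vin=S43: ✗
vin=S72: ✓ → 209955
vin=S91: ✗
vin=S50: ✓ → 235666
vin=S48: ✗
vin=S63: ✗
vin=S37: ✗
vin=S85: ✓ → 198739
year_sum2 = 28498 + 229051 + 209955 + 235666 + 198739 = 901909

year_sum=776331, year_sum2=901909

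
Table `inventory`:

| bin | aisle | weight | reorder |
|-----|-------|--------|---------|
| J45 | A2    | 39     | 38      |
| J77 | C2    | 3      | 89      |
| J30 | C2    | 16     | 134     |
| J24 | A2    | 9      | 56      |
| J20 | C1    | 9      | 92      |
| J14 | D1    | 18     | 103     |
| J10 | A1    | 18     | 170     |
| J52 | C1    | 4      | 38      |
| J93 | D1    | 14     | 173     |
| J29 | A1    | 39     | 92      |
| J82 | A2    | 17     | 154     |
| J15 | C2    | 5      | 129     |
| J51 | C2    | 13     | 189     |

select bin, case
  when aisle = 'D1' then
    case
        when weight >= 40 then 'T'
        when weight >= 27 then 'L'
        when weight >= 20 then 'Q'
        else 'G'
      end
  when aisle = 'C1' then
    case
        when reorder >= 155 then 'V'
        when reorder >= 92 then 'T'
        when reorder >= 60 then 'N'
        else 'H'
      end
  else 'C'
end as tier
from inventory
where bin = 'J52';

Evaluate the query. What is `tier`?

H

bin = J52: aisle=C1, weight=4, reorder=38.
aisle='C1' → inner[ELSE] → H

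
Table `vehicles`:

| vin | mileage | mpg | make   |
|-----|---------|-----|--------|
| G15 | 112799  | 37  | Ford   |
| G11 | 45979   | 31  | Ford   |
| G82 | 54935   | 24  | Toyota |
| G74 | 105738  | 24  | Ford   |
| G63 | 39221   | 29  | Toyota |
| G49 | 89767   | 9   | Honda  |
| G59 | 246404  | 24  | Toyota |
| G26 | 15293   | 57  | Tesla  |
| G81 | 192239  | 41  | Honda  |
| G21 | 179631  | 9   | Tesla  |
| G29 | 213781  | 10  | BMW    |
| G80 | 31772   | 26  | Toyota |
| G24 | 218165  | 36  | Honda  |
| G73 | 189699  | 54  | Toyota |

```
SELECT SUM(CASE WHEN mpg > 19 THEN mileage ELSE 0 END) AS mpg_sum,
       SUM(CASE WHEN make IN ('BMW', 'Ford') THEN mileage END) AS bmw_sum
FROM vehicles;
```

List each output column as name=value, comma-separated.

[mpg_sum: mpg > 19]
vin=G15: ✓ → 112799
vin=G11: ✓ → 45979
vin=G82: ✓ → 54935
vin=G74: ✓ → 105738
vin=G63: ✓ → 39221
vin=G49: ✗
vin=G59: ✓ → 246404
vin=G26: ✓ → 15293
vin=G81: ✓ → 192239
vin=G21: ✗
vin=G29: ✗
vin=G80: ✓ → 31772
vin=G24: ✓ → 218165
vin=G73: ✓ → 189699
mpg_sum = 112799 + 45979 + 54935 + 105738 + 39221 + 246404 + 15293 + 192239 + 31772 + 218165 + 189699 = 1252244
—
[bmw_sum: make IN ('BMW', 'Ford')]
vin=G15: ✓ → 112799
vin=G11: ✓ → 45979
vin=G82: ✗
vin=G74: ✓ → 105738
vin=G63: ✗
vin=G49: ✗
vin=G59: ✗
vin=G26: ✗
vin=G81: ✗
vin=G21: ✗
vin=G29: ✓ → 213781
vin=G80: ✗
vin=G24: ✗
vin=G73: ✗
bmw_sum = 112799 + 45979 + 105738 + 213781 = 478297

mpg_sum=1252244, bmw_sum=478297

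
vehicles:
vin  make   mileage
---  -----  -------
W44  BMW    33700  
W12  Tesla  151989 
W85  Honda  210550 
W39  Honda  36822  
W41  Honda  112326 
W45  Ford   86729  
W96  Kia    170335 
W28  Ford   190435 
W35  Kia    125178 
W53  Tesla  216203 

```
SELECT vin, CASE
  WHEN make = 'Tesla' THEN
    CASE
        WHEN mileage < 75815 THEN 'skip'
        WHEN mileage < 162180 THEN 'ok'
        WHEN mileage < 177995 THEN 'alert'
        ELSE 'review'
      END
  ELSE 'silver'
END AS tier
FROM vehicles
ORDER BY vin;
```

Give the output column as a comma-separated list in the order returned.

vin=W12: make='Tesla' → inner[mileage < 162180] → ok
vin=W28: make='Ford' → outer ELSE → silver
vin=W35: make='Kia' → outer ELSE → silver
vin=W39: make='Honda' → outer ELSE → silver
vin=W41: make='Honda' → outer ELSE → silver
vin=W44: make='BMW' → outer ELSE → silver
vin=W45: make='Ford' → outer ELSE → silver
vin=W53: make='Tesla' → inner[ELSE] → review
vin=W85: make='Honda' → outer ELSE → silver
vin=W96: make='Kia' → outer ELSE → silver

ok, silver, silver, silver, silver, silver, silver, review, silver, silver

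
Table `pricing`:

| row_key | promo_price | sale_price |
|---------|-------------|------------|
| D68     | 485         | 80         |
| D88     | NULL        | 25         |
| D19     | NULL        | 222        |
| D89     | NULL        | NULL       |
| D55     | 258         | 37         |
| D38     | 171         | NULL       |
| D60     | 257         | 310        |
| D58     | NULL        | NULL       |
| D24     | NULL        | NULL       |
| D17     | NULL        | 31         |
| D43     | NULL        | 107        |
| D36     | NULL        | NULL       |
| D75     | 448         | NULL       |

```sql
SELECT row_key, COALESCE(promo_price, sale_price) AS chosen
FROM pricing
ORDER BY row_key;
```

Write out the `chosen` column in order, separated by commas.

31, 222, NULL, NULL, 171, 107, 258, NULL, 257, 485, 448, 25, NULL

row_key=D17: promo_price=NULL, sale_price=31 → 31
row_key=D19: promo_price=NULL, sale_price=222 → 222
row_key=D24: promo_price=NULL, sale_price=NULL (all NULL) → NULL
row_key=D36: promo_price=NULL, sale_price=NULL (all NULL) → NULL
row_key=D38: promo_price=171 → 171
row_key=D43: promo_price=NULL, sale_price=107 → 107
row_key=D55: promo_price=258 → 258
row_key=D58: promo_price=NULL, sale_price=NULL (all NULL) → NULL
row_key=D60: promo_price=257 → 257
row_key=D68: promo_price=485 → 485
row_key=D75: promo_price=448 → 448
row_key=D88: promo_price=NULL, sale_price=25 → 25
row_key=D89: promo_price=NULL, sale_price=NULL (all NULL) → NULL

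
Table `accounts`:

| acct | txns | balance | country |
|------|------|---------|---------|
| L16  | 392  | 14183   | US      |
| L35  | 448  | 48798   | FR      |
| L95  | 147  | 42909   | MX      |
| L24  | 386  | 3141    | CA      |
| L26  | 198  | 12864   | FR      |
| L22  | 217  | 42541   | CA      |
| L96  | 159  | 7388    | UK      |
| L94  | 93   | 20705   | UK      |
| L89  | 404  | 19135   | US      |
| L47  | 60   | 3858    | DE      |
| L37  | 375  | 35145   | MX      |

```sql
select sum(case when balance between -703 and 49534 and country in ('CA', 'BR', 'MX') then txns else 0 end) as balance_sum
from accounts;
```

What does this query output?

acct=L16: ✗
acct=L35: ✗
acct=L95: ✓ → 147
acct=L24: ✓ → 386
acct=L26: ✗
acct=L22: ✓ → 217
acct=L96: ✗
acct=L94: ✗
acct=L89: ✗
acct=L47: ✗
acct=L37: ✓ → 375
balance_sum = 147 + 386 + 217 + 375 = 1125

1125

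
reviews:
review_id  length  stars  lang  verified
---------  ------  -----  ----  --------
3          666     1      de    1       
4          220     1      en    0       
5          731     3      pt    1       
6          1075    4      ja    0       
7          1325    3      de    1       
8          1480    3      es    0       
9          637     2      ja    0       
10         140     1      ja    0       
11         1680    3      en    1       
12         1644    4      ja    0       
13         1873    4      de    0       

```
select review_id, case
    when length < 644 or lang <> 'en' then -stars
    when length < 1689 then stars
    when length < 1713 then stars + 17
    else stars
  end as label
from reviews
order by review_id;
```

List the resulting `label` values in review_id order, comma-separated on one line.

review_id=3: length < 644 or lang <> 'en' → -1
review_id=4: length < 644 or lang <> 'en' → -1
review_id=5: length < 644 or lang <> 'en' → -3
review_id=6: length < 644 or lang <> 'en' → -4
review_id=7: length < 644 or lang <> 'en' → -3
review_id=8: length < 644 or lang <> 'en' → -3
review_id=9: length < 644 or lang <> 'en' → -2
review_id=10: length < 644 or lang <> 'en' → -1
review_id=11: length < 1689 → 3
review_id=12: length < 644 or lang <> 'en' → -4
review_id=13: length < 644 or lang <> 'en' → -4

-1, -1, -3, -4, -3, -3, -2, -1, 3, -4, -4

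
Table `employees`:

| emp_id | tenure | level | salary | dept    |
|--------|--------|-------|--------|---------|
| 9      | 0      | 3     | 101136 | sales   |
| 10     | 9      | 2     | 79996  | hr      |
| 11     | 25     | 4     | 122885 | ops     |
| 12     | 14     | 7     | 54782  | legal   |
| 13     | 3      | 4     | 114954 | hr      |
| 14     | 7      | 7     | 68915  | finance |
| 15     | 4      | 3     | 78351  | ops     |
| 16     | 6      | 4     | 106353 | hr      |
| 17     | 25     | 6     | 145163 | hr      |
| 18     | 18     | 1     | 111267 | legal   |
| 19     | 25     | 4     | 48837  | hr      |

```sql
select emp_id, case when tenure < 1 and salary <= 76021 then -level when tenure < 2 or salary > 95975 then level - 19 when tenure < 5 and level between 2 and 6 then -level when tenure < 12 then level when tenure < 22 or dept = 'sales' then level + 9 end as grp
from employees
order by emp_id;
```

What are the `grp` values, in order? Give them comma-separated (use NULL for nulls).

-16, 2, -15, 16, -15, 7, -3, -15, -13, -18, NULL

emp_id=9: tenure < 2 or salary > 95975 → -16
emp_id=10: tenure < 12 → 2
emp_id=11: tenure < 2 or salary > 95975 → -15
emp_id=12: tenure < 22 or dept = 'sales' → 16
emp_id=13: tenure < 2 or salary > 95975 → -15
emp_id=14: tenure < 12 → 7
emp_id=15: tenure < 5 and level between 2 and 6 → -3
emp_id=16: tenure < 2 or salary > 95975 → -15
emp_id=17: tenure < 2 or salary > 95975 → -13
emp_id=18: tenure < 2 or salary > 95975 → -18
emp_id=19: (no match → NULL) → NULL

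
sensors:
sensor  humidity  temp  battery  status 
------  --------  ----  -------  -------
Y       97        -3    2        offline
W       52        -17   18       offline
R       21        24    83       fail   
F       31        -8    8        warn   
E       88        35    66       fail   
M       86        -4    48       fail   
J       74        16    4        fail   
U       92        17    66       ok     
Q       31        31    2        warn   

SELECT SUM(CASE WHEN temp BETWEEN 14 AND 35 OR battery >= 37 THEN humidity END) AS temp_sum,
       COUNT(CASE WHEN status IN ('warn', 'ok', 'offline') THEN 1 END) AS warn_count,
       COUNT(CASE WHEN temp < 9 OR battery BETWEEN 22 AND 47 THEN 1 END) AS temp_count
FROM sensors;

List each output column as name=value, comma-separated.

[temp_sum: temp BETWEEN 14 AND 35 OR battery >= 37]
sensor=Y: ✗
sensor=W: ✗
sensor=R: ✓ → 21
sensor=F: ✗
sensor=E: ✓ → 88
sensor=M: ✓ → 86
sensor=J: ✓ → 74
sensor=U: ✓ → 92
sensor=Q: ✓ → 31
temp_sum = 21 + 88 + 86 + 74 + 92 + 31 = 392
—
[warn_count: status IN ('warn', 'ok', 'offline')]
sensor=Y: ✓ → 1
sensor=W: ✓ → 1
sensor=R: ✗
sensor=F: ✓ → 1
sensor=E: ✗
sensor=M: ✗
sensor=J: ✗
sensor=U: ✓ → 1
sensor=Q: ✓ → 1
warn_count = COUNT(1, 1, 1, 1, 1) = 5
—
[temp_count: temp < 9 OR battery BETWEEN 22 AND 47]
sensor=Y: ✓ → 1
sensor=W: ✓ → 1
sensor=R: ✗
sensor=F: ✓ → 1
sensor=E: ✗
sensor=M: ✓ → 1
sensor=J: ✗
sensor=U: ✗
sensor=Q: ✗
temp_count = COUNT(1, 1, 1, 1) = 4

temp_sum=392, warn_count=5, temp_count=4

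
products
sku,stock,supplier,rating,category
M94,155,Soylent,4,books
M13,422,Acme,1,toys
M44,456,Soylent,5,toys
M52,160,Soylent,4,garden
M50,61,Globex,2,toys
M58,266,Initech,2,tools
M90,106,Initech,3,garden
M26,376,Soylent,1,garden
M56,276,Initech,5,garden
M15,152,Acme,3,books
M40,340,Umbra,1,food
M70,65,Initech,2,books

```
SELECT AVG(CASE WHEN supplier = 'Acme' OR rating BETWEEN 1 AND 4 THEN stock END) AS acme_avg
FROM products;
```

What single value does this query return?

210.3

sku=M94: ✓ → 155
sku=M13: ✓ → 422
sku=M44: ✗
sku=M52: ✓ → 160
sku=M50: ✓ → 61
sku=M58: ✓ → 266
sku=M90: ✓ → 106
sku=M26: ✓ → 376
sku=M56: ✗
sku=M15: ✓ → 152
sku=M40: ✓ → 340
sku=M70: ✓ → 65
acme_avg = (155 + 422 + 160 + 61 + 266 + 106 + 376 + 152 + 340 + 65) / 10 = 210.3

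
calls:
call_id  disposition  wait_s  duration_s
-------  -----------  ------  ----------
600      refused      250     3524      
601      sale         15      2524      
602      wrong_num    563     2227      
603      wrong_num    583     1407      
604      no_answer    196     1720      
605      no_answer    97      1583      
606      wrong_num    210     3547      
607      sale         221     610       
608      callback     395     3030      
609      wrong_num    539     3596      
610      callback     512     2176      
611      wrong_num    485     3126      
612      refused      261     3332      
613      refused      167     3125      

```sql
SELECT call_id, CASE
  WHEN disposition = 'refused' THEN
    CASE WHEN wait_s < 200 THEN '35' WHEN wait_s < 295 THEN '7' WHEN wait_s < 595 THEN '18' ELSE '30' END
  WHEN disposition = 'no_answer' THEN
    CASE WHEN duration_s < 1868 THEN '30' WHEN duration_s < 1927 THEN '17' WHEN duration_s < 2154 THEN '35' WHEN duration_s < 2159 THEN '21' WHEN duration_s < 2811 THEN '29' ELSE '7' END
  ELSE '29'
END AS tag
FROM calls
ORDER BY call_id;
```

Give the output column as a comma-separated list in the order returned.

7, 29, 29, 29, 30, 30, 29, 29, 29, 29, 29, 29, 7, 35

call_id=600: disposition='refused' → inner[wait_s < 295] → 7
call_id=601: disposition='sale' → outer ELSE → 29
call_id=602: disposition='wrong_num' → outer ELSE → 29
call_id=603: disposition='wrong_num' → outer ELSE → 29
call_id=604: disposition='no_answer' → inner[duration_s < 1868] → 30
call_id=605: disposition='no_answer' → inner[duration_s < 1868] → 30
call_id=606: disposition='wrong_num' → outer ELSE → 29
call_id=607: disposition='sale' → outer ELSE → 29
call_id=608: disposition='callback' → outer ELSE → 29
call_id=609: disposition='wrong_num' → outer ELSE → 29
call_id=610: disposition='callback' → outer ELSE → 29
call_id=611: disposition='wrong_num' → outer ELSE → 29
call_id=612: disposition='refused' → inner[wait_s < 295] → 7
call_id=613: disposition='refused' → inner[wait_s < 200] → 35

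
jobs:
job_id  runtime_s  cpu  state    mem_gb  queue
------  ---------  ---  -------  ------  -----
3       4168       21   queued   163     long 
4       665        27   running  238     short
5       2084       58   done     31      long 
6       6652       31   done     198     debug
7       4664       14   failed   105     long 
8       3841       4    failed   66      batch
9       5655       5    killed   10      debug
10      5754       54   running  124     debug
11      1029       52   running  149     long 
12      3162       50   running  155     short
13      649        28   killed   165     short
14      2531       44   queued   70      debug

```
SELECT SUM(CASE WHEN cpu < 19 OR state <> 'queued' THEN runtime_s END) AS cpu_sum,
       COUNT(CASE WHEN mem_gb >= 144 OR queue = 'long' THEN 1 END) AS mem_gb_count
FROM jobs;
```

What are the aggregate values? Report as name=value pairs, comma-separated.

cpu_sum=34155, mem_gb_count=8

[cpu_sum: cpu < 19 OR state <> 'queued']
job_id=3: ✗
job_id=4: ✓ → 665
job_id=5: ✓ → 2084
job_id=6: ✓ → 6652
job_id=7: ✓ → 4664
job_id=8: ✓ → 3841
job_id=9: ✓ → 5655
job_id=10: ✓ → 5754
job_id=11: ✓ → 1029
job_id=12: ✓ → 3162
job_id=13: ✓ → 649
job_id=14: ✗
cpu_sum = 665 + 2084 + 6652 + 4664 + 3841 + 5655 + 5754 + 1029 + 3162 + 649 = 34155
—
[mem_gb_count: mem_gb >= 144 OR queue = 'long']
job_id=3: ✓ → 1
job_id=4: ✓ → 1
job_id=5: ✓ → 1
job_id=6: ✓ → 1
job_id=7: ✓ → 1
job_id=8: ✗
job_id=9: ✗
job_id=10: ✗
job_id=11: ✓ → 1
job_id=12: ✓ → 1
job_id=13: ✓ → 1
job_id=14: ✗
mem_gb_count = COUNT(1, 1, 1, 1, 1, 1, 1, 1) = 8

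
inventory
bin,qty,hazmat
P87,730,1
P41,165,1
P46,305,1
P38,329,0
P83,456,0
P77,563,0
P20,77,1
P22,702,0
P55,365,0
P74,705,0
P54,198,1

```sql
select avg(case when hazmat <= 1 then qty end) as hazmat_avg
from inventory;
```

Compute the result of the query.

bin=P87: ✓ → 730
bin=P41: ✓ → 165
bin=P46: ✓ → 305
bin=P38: ✓ → 329
bin=P83: ✓ → 456
bin=P77: ✓ → 563
bin=P20: ✓ → 77
bin=P22: ✓ → 702
bin=P55: ✓ → 365
bin=P74: ✓ → 705
bin=P54: ✓ → 198
hazmat_avg = (730 + 165 + 305 + 329 + 456 + 563 + 77 + 702 + 365 + 705 + 198) / 11 = 417.7272727273

417.7272727273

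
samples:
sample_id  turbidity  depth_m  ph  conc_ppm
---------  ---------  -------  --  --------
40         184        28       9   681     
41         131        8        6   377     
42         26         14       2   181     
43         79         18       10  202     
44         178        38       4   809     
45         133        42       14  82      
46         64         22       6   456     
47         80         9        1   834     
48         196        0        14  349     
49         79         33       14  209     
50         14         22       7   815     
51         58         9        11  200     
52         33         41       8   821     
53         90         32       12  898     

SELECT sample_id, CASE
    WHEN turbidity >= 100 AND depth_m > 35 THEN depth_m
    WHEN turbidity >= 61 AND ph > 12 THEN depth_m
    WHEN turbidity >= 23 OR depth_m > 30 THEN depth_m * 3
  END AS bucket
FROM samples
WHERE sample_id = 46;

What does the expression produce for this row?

sample_id = 46: turbidity=64, depth_m=22, ph=6, conc_ppm=456.
turbidity >= 100 AND depth_m > 35 → false
turbidity >= 61 AND ph > 12 → false
turbidity >= 23 OR depth_m > 30 → true → 66

66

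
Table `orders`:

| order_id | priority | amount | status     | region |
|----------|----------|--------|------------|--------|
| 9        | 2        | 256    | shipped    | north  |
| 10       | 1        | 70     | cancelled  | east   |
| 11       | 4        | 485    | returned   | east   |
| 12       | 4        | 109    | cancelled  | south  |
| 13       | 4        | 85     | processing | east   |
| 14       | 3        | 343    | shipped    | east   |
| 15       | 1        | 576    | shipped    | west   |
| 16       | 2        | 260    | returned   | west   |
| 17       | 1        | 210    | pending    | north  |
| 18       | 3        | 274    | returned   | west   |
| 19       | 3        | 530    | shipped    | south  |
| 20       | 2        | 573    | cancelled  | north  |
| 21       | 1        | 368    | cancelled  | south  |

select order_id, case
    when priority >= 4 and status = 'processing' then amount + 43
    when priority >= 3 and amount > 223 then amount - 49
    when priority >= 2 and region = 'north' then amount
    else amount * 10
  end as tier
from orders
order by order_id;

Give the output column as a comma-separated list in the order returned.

256, 700, 436, 1090, 128, 294, 5760, 2600, 2100, 225, 481, 573, 3680

order_id=9: priority >= 2 and region = 'north' → 256
order_id=10: ELSE → 700
order_id=11: priority >= 3 and amount > 223 → 436
order_id=12: ELSE → 1090
order_id=13: priority >= 4 and status = 'processing' → 128
order_id=14: priority >= 3 and amount > 223 → 294
order_id=15: ELSE → 5760
order_id=16: ELSE → 2600
order_id=17: ELSE → 2100
order_id=18: priority >= 3 and amount > 223 → 225
order_id=19: priority >= 3 and amount > 223 → 481
order_id=20: priority >= 2 and region = 'north' → 573
order_id=21: ELSE → 3680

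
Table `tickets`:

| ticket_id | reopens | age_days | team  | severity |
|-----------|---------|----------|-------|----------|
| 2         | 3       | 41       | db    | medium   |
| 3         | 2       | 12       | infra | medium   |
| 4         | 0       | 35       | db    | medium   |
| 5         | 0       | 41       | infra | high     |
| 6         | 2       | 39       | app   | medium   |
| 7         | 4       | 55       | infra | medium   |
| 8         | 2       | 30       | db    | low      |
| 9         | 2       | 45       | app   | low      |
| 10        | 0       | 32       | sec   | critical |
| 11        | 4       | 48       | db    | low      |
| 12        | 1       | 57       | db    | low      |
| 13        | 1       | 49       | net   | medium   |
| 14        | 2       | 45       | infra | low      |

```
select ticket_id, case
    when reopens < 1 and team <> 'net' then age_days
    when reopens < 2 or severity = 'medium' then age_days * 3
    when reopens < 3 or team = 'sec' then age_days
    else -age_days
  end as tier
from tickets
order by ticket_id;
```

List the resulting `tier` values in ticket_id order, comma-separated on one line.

ticket_id=2: reopens < 2 or severity = 'medium' → 123
ticket_id=3: reopens < 2 or severity = 'medium' → 36
ticket_id=4: reopens < 1 and team <> 'net' → 35
ticket_id=5: reopens < 1 and team <> 'net' → 41
ticket_id=6: reopens < 2 or severity = 'medium' → 117
ticket_id=7: reopens < 2 or severity = 'medium' → 165
ticket_id=8: reopens < 3 or team = 'sec' → 30
ticket_id=9: reopens < 3 or team = 'sec' → 45
ticket_id=10: reopens < 1 and team <> 'net' → 32
ticket_id=11: ELSE → -48
ticket_id=12: reopens < 2 or severity = 'medium' → 171
ticket_id=13: reopens < 2 or severity = 'medium' → 147
ticket_id=14: reopens < 3 or team = 'sec' → 45

123, 36, 35, 41, 117, 165, 30, 45, 32, -48, 171, 147, 45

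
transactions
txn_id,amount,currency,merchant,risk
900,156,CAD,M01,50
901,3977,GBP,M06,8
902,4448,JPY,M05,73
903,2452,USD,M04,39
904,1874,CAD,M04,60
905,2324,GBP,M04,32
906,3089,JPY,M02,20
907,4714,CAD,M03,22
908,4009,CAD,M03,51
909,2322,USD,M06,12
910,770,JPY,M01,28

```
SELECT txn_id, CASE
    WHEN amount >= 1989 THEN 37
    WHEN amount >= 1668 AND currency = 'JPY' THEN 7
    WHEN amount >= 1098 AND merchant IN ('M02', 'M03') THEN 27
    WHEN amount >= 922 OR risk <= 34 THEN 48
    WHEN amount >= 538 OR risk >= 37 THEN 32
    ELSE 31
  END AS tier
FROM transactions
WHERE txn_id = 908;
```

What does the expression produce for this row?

txn_id = 908: amount=4009, currency=CAD, merchant=M03, risk=51.
amount >= 1989 → true → 37

37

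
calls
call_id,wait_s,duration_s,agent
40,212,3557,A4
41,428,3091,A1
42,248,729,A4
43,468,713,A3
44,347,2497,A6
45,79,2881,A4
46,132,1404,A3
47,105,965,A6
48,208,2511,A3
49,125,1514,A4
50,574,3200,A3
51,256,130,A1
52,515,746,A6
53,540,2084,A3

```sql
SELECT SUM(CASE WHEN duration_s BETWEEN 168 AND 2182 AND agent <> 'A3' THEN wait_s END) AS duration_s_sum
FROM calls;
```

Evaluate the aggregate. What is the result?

call_id=40: ✗
call_id=41: ✗
call_id=42: ✓ → 248
call_id=43: ✗
call_id=44: ✗
call_id=45: ✗
call_id=46: ✗
call_id=47: ✓ → 105
call_id=48: ✗
call_id=49: ✓ → 125
call_id=50: ✗
call_id=51: ✗
call_id=52: ✓ → 515
call_id=53: ✗
duration_s_sum = 248 + 105 + 125 + 515 = 993

993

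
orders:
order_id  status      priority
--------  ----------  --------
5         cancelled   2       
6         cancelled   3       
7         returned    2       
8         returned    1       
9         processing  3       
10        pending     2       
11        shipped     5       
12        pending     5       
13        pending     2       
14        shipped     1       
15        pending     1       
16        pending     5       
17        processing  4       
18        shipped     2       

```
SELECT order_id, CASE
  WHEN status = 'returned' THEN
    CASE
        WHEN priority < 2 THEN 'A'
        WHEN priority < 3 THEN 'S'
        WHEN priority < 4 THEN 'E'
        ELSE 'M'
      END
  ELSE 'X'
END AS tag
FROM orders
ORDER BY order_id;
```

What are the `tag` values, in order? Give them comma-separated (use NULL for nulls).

X, X, S, A, X, X, X, X, X, X, X, X, X, X

order_id=5: status='cancelled' → outer ELSE → X
order_id=6: status='cancelled' → outer ELSE → X
order_id=7: status='returned' → inner[priority < 3] → S
order_id=8: status='returned' → inner[priority < 2] → A
order_id=9: status='processing' → outer ELSE → X
order_id=10: status='pending' → outer ELSE → X
order_id=11: status='shipped' → outer ELSE → X
order_id=12: status='pending' → outer ELSE → X
order_id=13: status='pending' → outer ELSE → X
order_id=14: status='shipped' → outer ELSE → X
order_id=15: status='pending' → outer ELSE → X
order_id=16: status='pending' → outer ELSE → X
order_id=17: status='processing' → outer ELSE → X
order_id=18: status='shipped' → outer ELSE → X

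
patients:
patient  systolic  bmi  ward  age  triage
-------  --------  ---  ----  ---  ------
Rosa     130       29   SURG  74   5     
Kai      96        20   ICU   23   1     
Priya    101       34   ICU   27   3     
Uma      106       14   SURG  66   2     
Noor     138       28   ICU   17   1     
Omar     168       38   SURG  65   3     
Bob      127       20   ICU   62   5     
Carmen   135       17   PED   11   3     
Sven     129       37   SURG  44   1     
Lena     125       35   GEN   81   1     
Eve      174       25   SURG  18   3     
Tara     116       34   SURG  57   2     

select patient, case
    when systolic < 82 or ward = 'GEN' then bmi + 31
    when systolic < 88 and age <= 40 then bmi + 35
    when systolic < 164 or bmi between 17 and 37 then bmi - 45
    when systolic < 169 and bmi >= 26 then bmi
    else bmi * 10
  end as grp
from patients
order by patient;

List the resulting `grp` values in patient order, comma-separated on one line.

-25, -28, -20, -25, 66, -17, 38, -11, -16, -8, -11, -31

patient=Bob: systolic < 164 or bmi between 17 and 37 → -25
patient=Carmen: systolic < 164 or bmi between 17 and 37 → -28
patient=Eve: systolic < 164 or bmi between 17 and 37 → -20
patient=Kai: systolic < 164 or bmi between 17 and 37 → -25
patient=Lena: systolic < 82 or ward = 'GEN' → 66
patient=Noor: systolic < 164 or bmi between 17 and 37 → -17
patient=Omar: systolic < 169 and bmi >= 26 → 38
patient=Priya: systolic < 164 or bmi between 17 and 37 → -11
patient=Rosa: systolic < 164 or bmi between 17 and 37 → -16
patient=Sven: systolic < 164 or bmi between 17 and 37 → -8
patient=Tara: systolic < 164 or bmi between 17 and 37 → -11
patient=Uma: systolic < 164 or bmi between 17 and 37 → -31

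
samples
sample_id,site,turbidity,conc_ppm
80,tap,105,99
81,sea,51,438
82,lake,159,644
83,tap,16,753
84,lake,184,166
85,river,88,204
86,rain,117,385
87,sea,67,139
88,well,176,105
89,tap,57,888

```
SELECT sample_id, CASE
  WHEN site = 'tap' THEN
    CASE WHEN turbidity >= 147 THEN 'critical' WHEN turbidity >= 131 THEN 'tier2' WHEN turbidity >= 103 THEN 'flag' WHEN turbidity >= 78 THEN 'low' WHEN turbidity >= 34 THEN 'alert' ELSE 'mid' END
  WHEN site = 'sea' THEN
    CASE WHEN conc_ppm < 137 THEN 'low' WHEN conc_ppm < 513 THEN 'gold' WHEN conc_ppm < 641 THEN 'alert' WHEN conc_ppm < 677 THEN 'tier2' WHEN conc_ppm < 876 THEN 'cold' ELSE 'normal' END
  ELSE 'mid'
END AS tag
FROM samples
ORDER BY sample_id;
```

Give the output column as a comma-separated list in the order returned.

flag, gold, mid, mid, mid, mid, mid, gold, mid, alert

sample_id=80: site='tap' → inner[turbidity >= 103] → flag
sample_id=81: site='sea' → inner[conc_ppm < 513] → gold
sample_id=82: site='lake' → outer ELSE → mid
sample_id=83: site='tap' → inner[ELSE] → mid
sample_id=84: site='lake' → outer ELSE → mid
sample_id=85: site='river' → outer ELSE → mid
sample_id=86: site='rain' → outer ELSE → mid
sample_id=87: site='sea' → inner[conc_ppm < 513] → gold
sample_id=88: site='well' → outer ELSE → mid
sample_id=89: site='tap' → inner[turbidity >= 34] → alert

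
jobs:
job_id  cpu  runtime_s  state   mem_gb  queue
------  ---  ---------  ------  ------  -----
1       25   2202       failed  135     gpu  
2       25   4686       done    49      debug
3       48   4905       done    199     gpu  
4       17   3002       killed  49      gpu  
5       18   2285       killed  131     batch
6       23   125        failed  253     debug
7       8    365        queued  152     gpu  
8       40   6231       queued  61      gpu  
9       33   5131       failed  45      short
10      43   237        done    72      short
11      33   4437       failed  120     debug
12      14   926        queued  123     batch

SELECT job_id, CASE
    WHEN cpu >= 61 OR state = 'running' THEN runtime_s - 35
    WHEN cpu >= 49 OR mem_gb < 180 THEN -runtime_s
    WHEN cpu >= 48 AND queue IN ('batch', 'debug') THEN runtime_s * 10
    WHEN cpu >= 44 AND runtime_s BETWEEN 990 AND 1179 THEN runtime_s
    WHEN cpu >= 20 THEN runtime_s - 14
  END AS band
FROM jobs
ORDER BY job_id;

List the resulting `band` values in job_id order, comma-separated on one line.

job_id=1: cpu >= 49 OR mem_gb < 180 → -2202
job_id=2: cpu >= 49 OR mem_gb < 180 → -4686
job_id=3: cpu >= 20 → 4891
job_id=4: cpu >= 49 OR mem_gb < 180 → -3002
job_id=5: cpu >= 49 OR mem_gb < 180 → -2285
job_id=6: cpu >= 20 → 111
job_id=7: cpu >= 49 OR mem_gb < 180 → -365
job_id=8: cpu >= 49 OR mem_gb < 180 → -6231
job_id=9: cpu >= 49 OR mem_gb < 180 → -5131
job_id=10: cpu >= 49 OR mem_gb < 180 → -237
job_id=11: cpu >= 49 OR mem_gb < 180 → -4437
job_id=12: cpu >= 49 OR mem_gb < 180 → -926

-2202, -4686, 4891, -3002, -2285, 111, -365, -6231, -5131, -237, -4437, -926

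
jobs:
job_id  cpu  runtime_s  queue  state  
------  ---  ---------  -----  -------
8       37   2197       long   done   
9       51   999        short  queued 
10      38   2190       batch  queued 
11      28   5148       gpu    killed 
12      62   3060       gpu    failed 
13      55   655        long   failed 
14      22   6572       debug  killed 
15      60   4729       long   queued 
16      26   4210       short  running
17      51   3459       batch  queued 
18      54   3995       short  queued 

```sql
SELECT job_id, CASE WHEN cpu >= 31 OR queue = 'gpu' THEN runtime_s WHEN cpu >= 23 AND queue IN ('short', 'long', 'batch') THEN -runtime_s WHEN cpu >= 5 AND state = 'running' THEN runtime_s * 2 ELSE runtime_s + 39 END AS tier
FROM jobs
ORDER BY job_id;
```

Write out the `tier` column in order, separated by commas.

2197, 999, 2190, 5148, 3060, 655, 6611, 4729, -4210, 3459, 3995

job_id=8: cpu >= 31 OR queue = 'gpu' → 2197
job_id=9: cpu >= 31 OR queue = 'gpu' → 999
job_id=10: cpu >= 31 OR queue = 'gpu' → 2190
job_id=11: cpu >= 31 OR queue = 'gpu' → 5148
job_id=12: cpu >= 31 OR queue = 'gpu' → 3060
job_id=13: cpu >= 31 OR queue = 'gpu' → 655
job_id=14: ELSE → 6611
job_id=15: cpu >= 31 OR queue = 'gpu' → 4729
job_id=16: cpu >= 23 AND queue IN ('short', 'long', 'batch') → -4210
job_id=17: cpu >= 31 OR queue = 'gpu' → 3459
job_id=18: cpu >= 31 OR queue = 'gpu' → 3995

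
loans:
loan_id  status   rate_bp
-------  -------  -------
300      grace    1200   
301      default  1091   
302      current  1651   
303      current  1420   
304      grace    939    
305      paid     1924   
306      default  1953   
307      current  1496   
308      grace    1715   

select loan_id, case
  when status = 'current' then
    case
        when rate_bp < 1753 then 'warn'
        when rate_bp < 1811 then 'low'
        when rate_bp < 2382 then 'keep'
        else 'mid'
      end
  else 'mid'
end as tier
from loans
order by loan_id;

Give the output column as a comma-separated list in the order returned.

loan_id=300: status='grace' → outer ELSE → mid
loan_id=301: status='default' → outer ELSE → mid
loan_id=302: status='current' → inner[rate_bp < 1753] → warn
loan_id=303: status='current' → inner[rate_bp < 1753] → warn
loan_id=304: status='grace' → outer ELSE → mid
loan_id=305: status='paid' → outer ELSE → mid
loan_id=306: status='default' → outer ELSE → mid
loan_id=307: status='current' → inner[rate_bp < 1753] → warn
loan_id=308: status='grace' → outer ELSE → mid

mid, mid, warn, warn, mid, mid, mid, warn, mid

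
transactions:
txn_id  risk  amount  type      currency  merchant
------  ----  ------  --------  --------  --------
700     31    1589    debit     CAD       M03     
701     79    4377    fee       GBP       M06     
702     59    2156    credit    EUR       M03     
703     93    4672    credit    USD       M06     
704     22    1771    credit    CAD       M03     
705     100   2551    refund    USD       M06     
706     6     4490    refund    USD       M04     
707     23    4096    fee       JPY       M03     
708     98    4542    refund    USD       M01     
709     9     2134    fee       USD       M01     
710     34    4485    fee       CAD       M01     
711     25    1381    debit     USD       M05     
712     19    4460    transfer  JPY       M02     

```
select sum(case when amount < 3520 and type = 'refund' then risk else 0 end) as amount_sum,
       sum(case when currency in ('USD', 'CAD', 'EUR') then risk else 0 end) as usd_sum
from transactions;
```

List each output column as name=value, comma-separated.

[amount_sum: amount < 3520 and type = 'refund']
txn_id=700: ✗
txn_id=701: ✗
txn_id=702: ✗
txn_id=703: ✗
txn_id=704: ✗
txn_id=705: ✓ → 100
txn_id=706: ✗
txn_id=707: ✗
txn_id=708: ✗
txn_id=709: ✗
txn_id=710: ✗
txn_id=711: ✗
txn_id=712: ✗
amount_sum = 100
—
[usd_sum: currency in ('USD', 'CAD', 'EUR')]
txn_id=700: ✓ → 31
txn_id=701: ✗
txn_id=702: ✓ → 59
txn_id=703: ✓ → 93
txn_id=704: ✓ → 22
txn_id=705: ✓ → 100
txn_id=706: ✓ → 6
txn_id=707: ✗
txn_id=708: ✓ → 98
txn_id=709: ✓ → 9
txn_id=710: ✓ → 34
txn_id=711: ✓ → 25
txn_id=712: ✗
usd_sum = 31 + 59 + 93 + 22 + 100 + 6 + 98 + 9 + 34 + 25 = 477

amount_sum=100, usd_sum=477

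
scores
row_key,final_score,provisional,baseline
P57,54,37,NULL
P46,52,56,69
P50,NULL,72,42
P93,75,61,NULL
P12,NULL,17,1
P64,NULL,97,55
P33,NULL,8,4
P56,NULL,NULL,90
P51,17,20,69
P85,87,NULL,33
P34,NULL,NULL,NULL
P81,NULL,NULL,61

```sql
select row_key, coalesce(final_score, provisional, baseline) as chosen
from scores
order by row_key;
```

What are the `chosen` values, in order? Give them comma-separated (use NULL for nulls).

row_key=P12: final_score=NULL, provisional=17 → 17
row_key=P33: final_score=NULL, provisional=8 → 8
row_key=P34: final_score=NULL, provisional=NULL, baseline=NULL (all NULL) → NULL
row_key=P46: final_score=52 → 52
row_key=P50: final_score=NULL, provisional=72 → 72
row_key=P51: final_score=17 → 17
row_key=P56: final_score=NULL, provisional=NULL, baseline=90 → 90
row_key=P57: final_score=54 → 54
row_key=P64: final_score=NULL, provisional=97 → 97
row_key=P81: final_score=NULL, provisional=NULL, baseline=61 → 61
row_key=P85: final_score=87 → 87
row_key=P93: final_score=75 → 75

17, 8, NULL, 52, 72, 17, 90, 54, 97, 61, 87, 75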